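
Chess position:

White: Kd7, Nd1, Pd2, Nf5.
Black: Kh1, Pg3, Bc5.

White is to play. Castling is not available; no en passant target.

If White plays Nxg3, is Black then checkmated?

no

After Nxg3: black king on h1; in check: yes, from the white knight on g3.
Black has 3 legal replies: Kh2, Kg2, Kg1.
In check but a legal move exists → not checkmate.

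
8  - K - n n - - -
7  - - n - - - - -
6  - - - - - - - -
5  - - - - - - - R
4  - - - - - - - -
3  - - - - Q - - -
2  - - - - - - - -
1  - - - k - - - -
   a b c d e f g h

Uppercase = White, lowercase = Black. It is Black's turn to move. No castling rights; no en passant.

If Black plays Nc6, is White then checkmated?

After Nc6: white king on b8; in check: yes, from the black knight on c6.
White has 2 legal replies: Kc8, Kb7.
In check but a legal move exists → not checkmate.

no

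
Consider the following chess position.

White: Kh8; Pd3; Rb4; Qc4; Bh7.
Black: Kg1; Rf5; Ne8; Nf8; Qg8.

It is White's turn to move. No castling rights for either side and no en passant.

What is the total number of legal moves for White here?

White to move; king on h8.
In check: yes, from the black queen on g8.
Legal moves: Kxg8, Bxg8, Qxg8+.
Count: 3.

3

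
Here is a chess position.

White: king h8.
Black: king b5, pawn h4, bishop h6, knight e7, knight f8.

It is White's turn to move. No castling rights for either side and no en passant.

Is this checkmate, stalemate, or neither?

White to move; white king on h8.
In check: no.
King squares — g7: attacked by Bh6; h7: attacked by Nf8; g8: attacked by Ne7.
Legal moves for White: none.
Not in check and no legal moves → stalemate.

stalemate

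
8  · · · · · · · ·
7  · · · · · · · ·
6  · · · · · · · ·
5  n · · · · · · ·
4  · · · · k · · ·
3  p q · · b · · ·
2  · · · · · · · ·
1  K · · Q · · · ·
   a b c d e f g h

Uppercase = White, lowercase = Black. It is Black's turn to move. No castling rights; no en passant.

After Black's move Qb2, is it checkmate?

After Qb2: white king on a1; in check: yes, from the black queen on b2.
King squares — b1: attacked by Qb2; a2: attacked by Qb2; b2: attacked by Pa3.
White has no legal moves → checkmate.

yes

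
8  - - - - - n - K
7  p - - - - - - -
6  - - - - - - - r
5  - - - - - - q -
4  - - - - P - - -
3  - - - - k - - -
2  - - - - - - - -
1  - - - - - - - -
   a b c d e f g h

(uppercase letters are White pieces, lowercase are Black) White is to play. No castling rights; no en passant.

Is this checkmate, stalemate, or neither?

White to move; white king on h8.
In check: yes, from the black rook on h6.
King squares — g7: attacked by Qg5; h7: attacked by Rh6; g8: attacked by Qg5.
Legal moves for White: none.
In check with no legal moves → checkmate.

checkmate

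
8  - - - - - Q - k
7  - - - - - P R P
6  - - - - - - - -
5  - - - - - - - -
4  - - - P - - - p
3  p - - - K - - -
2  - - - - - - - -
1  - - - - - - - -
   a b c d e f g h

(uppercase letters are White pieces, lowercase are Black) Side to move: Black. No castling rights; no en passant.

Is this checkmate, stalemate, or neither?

checkmate

Black to move; black king on h8.
In check: yes, from the white queen on f8.
King squares — g7: attacked by Qf8; h7: attacked by Rg7; g8: attacked by Pf7.
Legal moves for Black: none.
In check with no legal moves → checkmate.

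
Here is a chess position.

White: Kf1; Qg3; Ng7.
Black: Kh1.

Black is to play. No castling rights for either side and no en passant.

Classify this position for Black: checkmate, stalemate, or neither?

stalemate

Black to move; black king on h1.
In check: no.
King squares — g1: attacked by Kf1; g2: attacked by Kf1; h2: attacked by Qg3.
Legal moves for Black: none.
Not in check and no legal moves → stalemate.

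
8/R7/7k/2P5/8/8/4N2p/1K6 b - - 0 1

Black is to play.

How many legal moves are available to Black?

7

Black to move; king on h6.
In check: no.
Legal moves: Kg6, Kh5, Kg5, h1=Q+, h1=R+, h1=B, h1=N.
Count: 7.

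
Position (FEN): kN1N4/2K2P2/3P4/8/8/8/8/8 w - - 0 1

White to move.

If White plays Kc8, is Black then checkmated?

no

After Kc8: black king on a8; in check: no.
Black is not in check, so this cannot be checkmate.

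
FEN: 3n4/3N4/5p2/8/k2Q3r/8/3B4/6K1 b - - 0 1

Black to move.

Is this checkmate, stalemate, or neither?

neither

Black to move; black king on a4.
In check: yes, from the white queen on d4.
Legal moves for Black: Kb5, Kb3, Ka3, Rxd4.
Black is in check but has 4 legal moves → neither.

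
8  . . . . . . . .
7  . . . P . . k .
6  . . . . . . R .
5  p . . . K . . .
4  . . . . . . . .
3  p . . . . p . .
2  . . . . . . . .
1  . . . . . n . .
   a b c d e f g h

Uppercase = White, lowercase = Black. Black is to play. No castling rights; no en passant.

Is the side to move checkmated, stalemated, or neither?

neither

Black to move; black king on g7.
In check: yes, from the white rook on g6.
King squares — f6: attacked by Ke5; g6: available; h6: attacked by Rg6; f7: available; h7: available; f8: available; g8: attacked by Rg6; h8: available.
Legal moves for Black: Kh8, Kf8, Kh7, Kf7, Kxg6.
Black is in check but has 5 legal moves → neither.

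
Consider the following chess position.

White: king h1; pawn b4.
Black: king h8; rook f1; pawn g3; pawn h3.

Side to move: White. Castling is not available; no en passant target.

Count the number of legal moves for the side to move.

White to move; king on h1.
In check: yes, from the black rook on f1.
Legal moves: none.
Count: 0.

0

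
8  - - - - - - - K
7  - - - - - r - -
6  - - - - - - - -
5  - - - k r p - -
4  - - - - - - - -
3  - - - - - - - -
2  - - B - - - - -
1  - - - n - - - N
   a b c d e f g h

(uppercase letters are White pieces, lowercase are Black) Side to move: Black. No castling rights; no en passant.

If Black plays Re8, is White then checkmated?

yes

After Re8: white king on h8; in check: yes, from the black rook on e8.
King squares — g7: attacked by Rf7; h7: attacked by Rf7; g8: attacked by Re8.
White has no legal moves → checkmate.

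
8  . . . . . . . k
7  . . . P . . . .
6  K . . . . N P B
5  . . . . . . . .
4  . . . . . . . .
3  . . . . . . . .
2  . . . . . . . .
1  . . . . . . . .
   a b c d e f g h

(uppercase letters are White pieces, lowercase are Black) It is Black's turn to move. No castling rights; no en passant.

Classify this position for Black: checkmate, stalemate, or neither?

stalemate

Black to move; black king on h8.
In check: no.
King squares — g7: attacked by Bh6; h7: attacked by Nf6; g8: attacked by Nf6.
Legal moves for Black: none.
Not in check and no legal moves → stalemate.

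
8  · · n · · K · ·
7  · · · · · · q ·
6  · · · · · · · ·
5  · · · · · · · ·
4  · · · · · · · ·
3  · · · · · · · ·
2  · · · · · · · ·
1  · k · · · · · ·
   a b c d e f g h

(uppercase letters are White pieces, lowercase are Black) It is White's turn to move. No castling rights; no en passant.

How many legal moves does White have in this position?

White to move; king on f8.
In check: yes, from the black queen on g7.
Legal moves: Ke8, Kxg7.
Count: 2.

2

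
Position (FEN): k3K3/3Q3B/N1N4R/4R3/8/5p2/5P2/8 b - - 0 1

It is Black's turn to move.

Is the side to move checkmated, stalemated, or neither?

Black to move; black king on a8.
In check: no.
King squares — a7: attacked by Nc6; b7: attacked by Qd7; b8: attacked by Na6.
Legal moves for Black: none.
Not in check and no legal moves → stalemate.

stalemate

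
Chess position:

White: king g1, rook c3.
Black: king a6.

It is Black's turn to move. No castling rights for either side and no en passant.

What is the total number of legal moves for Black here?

Black to move; king on a6.
In check: no.
Legal moves: Kb7, Ka7, Kb6, Kb5, Ka5.
Count: 5.

5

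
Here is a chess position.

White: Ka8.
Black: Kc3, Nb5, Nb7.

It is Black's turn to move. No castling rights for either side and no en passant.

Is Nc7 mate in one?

no

After Nc7: white king on a8; in check: yes, from the black knight on c7.
White has 3 legal replies: Kb8, Kxb7, Ka7.
In check but a legal move exists → not checkmate.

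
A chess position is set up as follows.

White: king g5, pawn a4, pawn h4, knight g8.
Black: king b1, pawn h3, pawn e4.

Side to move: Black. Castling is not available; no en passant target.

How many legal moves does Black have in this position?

7

Black to move; king on b1.
In check: no.
Legal moves: Kc2, Kb2, Ka2, Kc1, Ka1, e3, h2.
Count: 7.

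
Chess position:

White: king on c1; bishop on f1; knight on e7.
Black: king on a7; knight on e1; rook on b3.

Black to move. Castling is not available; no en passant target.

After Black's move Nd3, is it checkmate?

no

After Nd3: white king on c1; in check: yes, from the black knight on d3.
White has 4 legal replies: Kd2, Kc2, Kd1, Bxd3.
In check but a legal move exists → not checkmate.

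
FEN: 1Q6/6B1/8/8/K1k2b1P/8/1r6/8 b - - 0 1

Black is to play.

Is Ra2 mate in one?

After Ra2: white king on a4; in check: yes, from the black rook on a2.
King squares — a3: attacked by Ra2; b3: attacked by Kc4; b4: attacked by Kc4; a5: attacked by Ra2; b5: attacked by Kc4.
White has no legal moves → checkmate.

yes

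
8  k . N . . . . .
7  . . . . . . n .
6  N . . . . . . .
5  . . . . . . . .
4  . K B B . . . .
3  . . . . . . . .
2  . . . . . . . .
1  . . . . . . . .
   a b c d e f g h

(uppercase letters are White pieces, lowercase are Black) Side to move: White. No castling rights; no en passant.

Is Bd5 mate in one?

After Bd5: black king on a8; in check: yes, from the white bishop on d5.
King squares — a7: attacked by Bd4; b7: attacked by Bd5; b8: attacked by Na6.
Black has no legal moves → checkmate.

yes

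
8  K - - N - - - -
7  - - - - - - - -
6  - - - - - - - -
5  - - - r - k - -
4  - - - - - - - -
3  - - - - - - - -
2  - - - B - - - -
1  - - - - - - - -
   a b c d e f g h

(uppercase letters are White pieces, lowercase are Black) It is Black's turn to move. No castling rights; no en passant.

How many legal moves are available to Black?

Black to move; king on f5.
In check: no.
Legal moves: Kg6, Kf6, Ke5, Kg4, Ke4, Rxd8+, Rd7, Rd6, Re5, Rc5, Rb5, Ra5+, Rd4, Rd3, Rxd2.
Count: 15.

15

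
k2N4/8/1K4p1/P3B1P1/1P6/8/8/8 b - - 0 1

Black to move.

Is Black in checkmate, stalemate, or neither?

stalemate

Black to move; black king on a8.
In check: no.
King squares — a7: attacked by Kb6; b7: attacked by Kb6; b8: attacked by Be5.
Legal moves for Black: none.
Not in check and no legal moves → stalemate.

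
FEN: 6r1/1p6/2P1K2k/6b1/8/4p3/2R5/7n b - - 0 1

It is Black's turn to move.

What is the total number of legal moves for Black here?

Black to move; king on h6.
In check: no.
Legal moves: Rh8, Rf8, Re8+, Rd8, Rc8, Rb8, Ra8, Rg7, Rg6+, Kh7, Kg7, Kg6, Kh5, Bd8, Be7, Bf6, Bh4, Bf4, Ng3, Nf2, bxc6, b6, e2, b5.
Count: 24.

24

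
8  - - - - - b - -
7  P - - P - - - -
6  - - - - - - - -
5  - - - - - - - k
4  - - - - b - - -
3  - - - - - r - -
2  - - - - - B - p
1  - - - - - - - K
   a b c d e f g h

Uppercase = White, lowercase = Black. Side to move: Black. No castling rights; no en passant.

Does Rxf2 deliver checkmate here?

yes

After Rxf2: white king on h1; in check: yes, from the black bishop on e4.
King squares — g1: attacked by Ph2; g2: attacked by Rf2; h2: attacked by Rf2.
White has no legal moves → checkmate.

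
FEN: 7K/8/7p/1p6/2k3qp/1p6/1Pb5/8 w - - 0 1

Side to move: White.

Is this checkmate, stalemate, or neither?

stalemate

White to move; white king on h8.
In check: no.
King squares — g7: attacked by Qg4; h7: attacked by Bc2; g8: attacked by Qg4.
Legal moves for White: none.
Not in check and no legal moves → stalemate.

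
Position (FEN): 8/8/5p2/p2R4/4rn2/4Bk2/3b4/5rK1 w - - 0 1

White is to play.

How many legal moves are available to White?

White to move; king on g1.
In check: yes, from the black rook on f1.
Legal moves: Kh2, Kxf1.
Count: 2.

2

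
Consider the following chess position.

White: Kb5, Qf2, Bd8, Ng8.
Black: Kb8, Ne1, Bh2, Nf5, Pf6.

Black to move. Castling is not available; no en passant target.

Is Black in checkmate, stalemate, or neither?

neither

Black to move; black king on b8.
In check: no.
Legal moves for Black include: Kc8, Ka8, Kb7, Ng7, Ne7, Nh6, Nd6+, Nh4, Nd4+, Ng3, Ne3, Bc7, Bd6, Be5, Bf4, Bg3, Bg1, Nf3, ... (list truncated; more exist).
Black has legal moves and is not in check → neither.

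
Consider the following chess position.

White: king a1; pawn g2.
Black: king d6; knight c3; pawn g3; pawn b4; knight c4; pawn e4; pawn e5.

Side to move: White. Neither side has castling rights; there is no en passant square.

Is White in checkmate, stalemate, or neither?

stalemate

White to move; white king on a1.
In check: no.
King squares — b1: attacked by Nc3; a2: attacked by Nc3; b2: attacked by Nc4.
Legal moves for White: none.
Not in check and no legal moves → stalemate.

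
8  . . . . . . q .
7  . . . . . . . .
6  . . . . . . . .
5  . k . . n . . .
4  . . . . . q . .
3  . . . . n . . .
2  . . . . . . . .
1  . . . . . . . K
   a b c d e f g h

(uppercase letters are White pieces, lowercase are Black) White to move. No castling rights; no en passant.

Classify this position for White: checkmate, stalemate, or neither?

stalemate

White to move; white king on h1.
In check: no.
King squares — g1: attacked by Qg8; g2: attacked by Ne3; h2: attacked by Qf4.
Legal moves for White: none.
Not in check and no legal moves → stalemate.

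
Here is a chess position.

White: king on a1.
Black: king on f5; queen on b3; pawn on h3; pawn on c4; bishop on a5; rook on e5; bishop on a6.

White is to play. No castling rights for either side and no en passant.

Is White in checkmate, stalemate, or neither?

stalemate

White to move; white king on a1.
In check: no.
King squares — b1: attacked by Qb3; a2: attacked by Qb3; b2: attacked by Qb3.
Legal moves for White: none.
Not in check and no legal moves → stalemate.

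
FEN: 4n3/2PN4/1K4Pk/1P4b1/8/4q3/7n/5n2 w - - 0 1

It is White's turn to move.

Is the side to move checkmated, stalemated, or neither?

neither

White to move; white king on b6.
In check: yes, from the black queen on e3.
King squares — a5: available; b5: own pawn; c5: attacked by Qe3; a6: available; c6: available; a7: attacked by Qe3; b7: available; c7: own pawn.
Legal moves for White: Kb7, Kc6, Ka6, Ka5, Nc5.
White is in check but has 5 legal moves → neither.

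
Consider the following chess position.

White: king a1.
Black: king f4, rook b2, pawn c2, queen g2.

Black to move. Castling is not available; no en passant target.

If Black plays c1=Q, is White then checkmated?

yes

After c1=Q: white king on a1; in check: yes, from the black queen on c1.
King squares — b1: attacked by Qc1; a2: attacked by Rb2; b2: attacked by Qc1.
White has no legal moves → checkmate.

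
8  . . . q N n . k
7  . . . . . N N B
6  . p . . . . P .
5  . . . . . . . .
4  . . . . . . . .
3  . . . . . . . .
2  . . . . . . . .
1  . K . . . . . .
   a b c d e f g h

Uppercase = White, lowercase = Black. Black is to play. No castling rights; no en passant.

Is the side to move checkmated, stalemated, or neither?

checkmate

Black to move; black king on h8.
In check: yes, from the white knight on f7.
King squares — g7: attacked by Ne8; h7: attacked by Pg6; g8: attacked by Bh7.
Legal moves for Black: none.
In check with no legal moves → checkmate.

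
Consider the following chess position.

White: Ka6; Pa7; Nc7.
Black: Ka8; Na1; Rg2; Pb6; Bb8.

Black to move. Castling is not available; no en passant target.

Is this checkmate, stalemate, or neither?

Black to move; black king on a8.
In check: yes, from the white knight on c7.
King squares — a7: attacked by Ka6; b7: attacked by Ka6; b8: own bishop.
Legal moves for Black: Bxc7.
Black is in check but has 1 legal move → neither.

neither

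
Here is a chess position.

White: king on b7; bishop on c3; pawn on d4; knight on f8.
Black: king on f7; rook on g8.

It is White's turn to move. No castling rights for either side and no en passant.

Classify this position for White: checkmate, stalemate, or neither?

neither

White to move; white king on b7.
In check: no.
Legal moves for White include: Nh7, Nd7, Ng6, Ne6, Kc8, Kb8, Ka8, Kc7, Ka7, Kc6, Kb6, Ka6, Ba5, Bb4, Bd2, Bb2, Be1, Ba1, ... (list truncated; more exist).
White has legal moves and is not in check → neither.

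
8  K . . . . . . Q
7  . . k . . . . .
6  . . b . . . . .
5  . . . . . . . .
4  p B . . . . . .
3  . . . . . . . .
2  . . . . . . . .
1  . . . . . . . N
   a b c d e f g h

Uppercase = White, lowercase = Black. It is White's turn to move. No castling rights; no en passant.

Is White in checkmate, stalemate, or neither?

White to move; white king on a8.
In check: yes, from the black bishop on c6.
Legal moves for White: Ka7.
White is in check but has 1 legal move → neither.

neither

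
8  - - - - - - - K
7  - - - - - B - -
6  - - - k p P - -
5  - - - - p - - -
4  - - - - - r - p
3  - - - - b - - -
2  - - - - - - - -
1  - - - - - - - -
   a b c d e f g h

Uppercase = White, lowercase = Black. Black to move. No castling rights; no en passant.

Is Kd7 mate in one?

no

After Kd7: white king on h8; in check: no.
White is not in check, so this cannot be checkmate.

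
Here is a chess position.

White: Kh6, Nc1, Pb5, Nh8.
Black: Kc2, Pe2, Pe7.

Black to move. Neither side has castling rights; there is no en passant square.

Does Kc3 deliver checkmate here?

After Kc3: white king on h6; in check: no.
White is not in check, so this cannot be checkmate.

no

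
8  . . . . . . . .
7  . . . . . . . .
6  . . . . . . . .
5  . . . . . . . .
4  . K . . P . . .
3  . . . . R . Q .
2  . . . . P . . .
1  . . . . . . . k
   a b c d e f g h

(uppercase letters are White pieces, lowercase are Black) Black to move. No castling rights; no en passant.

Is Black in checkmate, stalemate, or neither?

Black to move; black king on h1.
In check: no.
King squares — g1: attacked by Qg3; g2: attacked by Qg3; h2: attacked by Qg3.
Legal moves for Black: none.
Not in check and no legal moves → stalemate.

stalemate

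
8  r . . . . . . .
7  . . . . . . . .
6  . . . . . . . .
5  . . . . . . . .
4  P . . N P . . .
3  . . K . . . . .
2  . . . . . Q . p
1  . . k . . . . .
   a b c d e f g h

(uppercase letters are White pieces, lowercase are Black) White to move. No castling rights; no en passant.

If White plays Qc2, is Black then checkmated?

yes

After Qc2: black king on c1; in check: yes, from the white queen on c2.
King squares — b1: attacked by Qc2; d1: attacked by Qc2; b2: attacked by Qc2; c2: attacked by Kc3; d2: attacked by Qc2.
Black has no legal moves → checkmate.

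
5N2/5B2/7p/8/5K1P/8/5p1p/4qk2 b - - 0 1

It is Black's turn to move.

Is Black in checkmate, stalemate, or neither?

Black to move; black king on f1.
In check: no.
Legal moves for Black include: Kg2, Ke2, Kg1, Qe8, Qe7, Qe6, Qe5+, Qa5, Qe4+, Qb4+, Qe3+, Qc3, Qe2, Qd2+, Qd1, Qc1+, Qb1, Qa1, ... (list truncated; more exist).
Black has legal moves and is not in check → neither.

neither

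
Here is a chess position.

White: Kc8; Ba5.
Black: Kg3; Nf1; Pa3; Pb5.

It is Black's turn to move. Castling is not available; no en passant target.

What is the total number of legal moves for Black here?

13

Black to move; king on g3.
In check: no.
Legal moves: Kh4, Kg4, Kf4, Kh3, Kf3, Kh2, Kg2, Kf2, Ne3, Nh2, Nd2, b4, a2.
Count: 13.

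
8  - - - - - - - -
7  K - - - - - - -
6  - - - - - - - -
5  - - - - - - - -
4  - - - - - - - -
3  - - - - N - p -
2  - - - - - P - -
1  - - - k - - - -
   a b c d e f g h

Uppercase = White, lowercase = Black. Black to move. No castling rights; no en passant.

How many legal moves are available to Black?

Black to move; king on d1.
In check: yes, from the white knight on e3.
Legal moves: Ke2, Kd2, Ke1, Kc1.
Count: 4.

4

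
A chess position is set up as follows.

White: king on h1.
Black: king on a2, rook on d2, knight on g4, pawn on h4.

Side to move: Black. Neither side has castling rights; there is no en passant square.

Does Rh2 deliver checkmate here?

After Rh2: white king on h1; in check: yes, from the black rook on h2.
White has 1 legal reply: Kg1.
In check but a legal move exists → not checkmate.

no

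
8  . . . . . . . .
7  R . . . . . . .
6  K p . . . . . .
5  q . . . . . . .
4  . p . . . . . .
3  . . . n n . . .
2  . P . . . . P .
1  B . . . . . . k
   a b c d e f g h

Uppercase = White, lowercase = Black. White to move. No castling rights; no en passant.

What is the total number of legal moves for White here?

White to move; king on a6.
In check: yes, from the black queen on a5.
Legal moves: Kb7.
Count: 1.

1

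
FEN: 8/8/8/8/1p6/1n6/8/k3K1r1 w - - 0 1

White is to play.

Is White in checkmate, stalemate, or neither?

White to move; white king on e1.
In check: yes, from the black rook on g1.
Legal moves for White: Kf2, Ke2.
White is in check but has 2 legal moves → neither.

neither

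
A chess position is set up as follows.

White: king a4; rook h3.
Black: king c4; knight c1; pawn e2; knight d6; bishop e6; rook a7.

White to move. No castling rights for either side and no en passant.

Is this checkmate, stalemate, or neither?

checkmate

White to move; white king on a4.
In check: yes, from the black rook on a7.
King squares — a3: attacked by Ra7; b3: attacked by Nc1; b4: attacked by Kc4; a5: attacked by Ra7; b5: attacked by Kc4.
Legal moves for White: none.
In check with no legal moves → checkmate.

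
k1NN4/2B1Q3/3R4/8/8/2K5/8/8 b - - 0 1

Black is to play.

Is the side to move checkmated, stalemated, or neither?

stalemate

Black to move; black king on a8.
In check: no.
King squares — a7: attacked by Nc8; b7: attacked by Nd8; b8: attacked by Bc7.
Legal moves for Black: none.
Not in check and no legal moves → stalemate.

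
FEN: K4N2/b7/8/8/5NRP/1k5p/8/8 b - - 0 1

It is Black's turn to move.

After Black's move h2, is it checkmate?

no

After h2: white king on a8; in check: no.
White is not in check, so this cannot be checkmate.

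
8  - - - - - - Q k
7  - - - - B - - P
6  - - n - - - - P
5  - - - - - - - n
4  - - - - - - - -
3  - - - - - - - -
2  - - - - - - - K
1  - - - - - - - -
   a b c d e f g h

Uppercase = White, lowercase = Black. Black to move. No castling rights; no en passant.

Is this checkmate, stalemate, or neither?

Black to move; black king on h8.
In check: yes, from the white queen on g8.
King squares — g7: attacked by Ph6; h7: attacked by Qg8; g8: attacked by Ph7.
Legal moves for Black: none.
In check with no legal moves → checkmate.

checkmate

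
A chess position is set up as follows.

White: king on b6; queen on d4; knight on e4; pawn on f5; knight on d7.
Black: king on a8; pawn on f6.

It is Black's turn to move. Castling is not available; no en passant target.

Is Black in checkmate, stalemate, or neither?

Black to move; black king on a8.
In check: no.
King squares — a7: attacked by Kb6; b7: attacked by Kb6; b8: attacked by Nd7.
Legal moves for Black: none.
Not in check and no legal moves → stalemate.

stalemate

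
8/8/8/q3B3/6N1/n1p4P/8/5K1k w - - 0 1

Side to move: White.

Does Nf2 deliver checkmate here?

After Nf2: black king on h1; in check: yes, from the white knight on f2.
King squares — g1: attacked by Kf1; g2: attacked by Kf1; h2: attacked by Be5.
Black has no legal moves → checkmate.

yes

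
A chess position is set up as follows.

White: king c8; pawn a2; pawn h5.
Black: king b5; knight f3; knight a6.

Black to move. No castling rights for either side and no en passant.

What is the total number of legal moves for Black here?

Black to move; king on b5.
In check: no.
Legal moves: Nb8, Nc7, Nc5, Nb4, Kc6, Kb6, Kc5, Ka5, Kc4, Kb4, Ka4, Ng5, Ne5, Nh4, Nd4, Nh2, Nd2, Ng1, Ne1.
Count: 19.

19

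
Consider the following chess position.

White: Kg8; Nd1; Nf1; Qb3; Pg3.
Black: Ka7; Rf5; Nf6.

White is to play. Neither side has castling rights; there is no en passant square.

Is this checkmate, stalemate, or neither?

neither

White to move; white king on g8.
In check: yes, from the black knight on f6.
King squares — f7: available; g7: available; h7: attacked by Nf6; f8: available; h8: available.
Legal moves for White: Kh8, Kf8, Kg7, Kf7.
White is in check but has 4 legal moves → neither.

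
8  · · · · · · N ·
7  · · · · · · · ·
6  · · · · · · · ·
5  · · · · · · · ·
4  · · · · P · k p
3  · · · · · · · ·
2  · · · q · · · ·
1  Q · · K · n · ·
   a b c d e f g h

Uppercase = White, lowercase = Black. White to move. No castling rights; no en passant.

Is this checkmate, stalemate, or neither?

White to move; white king on d1.
In check: yes, from the black queen on d2.
King squares — c1: attacked by Qd2; e1: attacked by Qd2; c2: attacked by Qd2; d2: attacked by Nf1; e2: attacked by Qd2.
Legal moves for White: none.
In check with no legal moves → checkmate.

checkmate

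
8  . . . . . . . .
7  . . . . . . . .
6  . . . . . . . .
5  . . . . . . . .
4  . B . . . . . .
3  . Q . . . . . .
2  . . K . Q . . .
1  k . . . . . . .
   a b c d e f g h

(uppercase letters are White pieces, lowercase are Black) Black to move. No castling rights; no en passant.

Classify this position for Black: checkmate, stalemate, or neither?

stalemate

Black to move; black king on a1.
In check: no.
King squares — b1: attacked by Kc2; a2: attacked by Qb3; b2: attacked by Kc2.
Legal moves for Black: none.
Not in check and no legal moves → stalemate.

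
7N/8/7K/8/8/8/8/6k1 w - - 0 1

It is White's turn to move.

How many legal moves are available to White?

White to move; king on h6.
In check: no.
Legal moves: Nf7, Ng6, Kh7, Kg7, Kg6, Kh5, Kg5.
Count: 7.

7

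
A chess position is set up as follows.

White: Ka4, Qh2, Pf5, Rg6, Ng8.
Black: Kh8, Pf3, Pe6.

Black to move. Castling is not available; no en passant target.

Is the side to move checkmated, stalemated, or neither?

checkmate

Black to move; black king on h8.
In check: yes, from the white queen on h2.
King squares — g7: attacked by Rg6; h7: attacked by Qh2; g8: attacked by Rg6.
Legal moves for Black: none.
In check with no legal moves → checkmate.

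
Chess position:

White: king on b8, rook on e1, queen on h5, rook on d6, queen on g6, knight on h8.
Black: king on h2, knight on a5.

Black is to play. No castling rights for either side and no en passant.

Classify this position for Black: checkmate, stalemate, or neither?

checkmate

Black to move; black king on h2.
In check: yes, from the white queen on h5.
King squares — g1: attacked by Re1; h1: attacked by Re1; g2: attacked by Qg6; g3: attacked by Qg6; h3: attacked by Qh5.
Legal moves for Black: none.
In check with no legal moves → checkmate.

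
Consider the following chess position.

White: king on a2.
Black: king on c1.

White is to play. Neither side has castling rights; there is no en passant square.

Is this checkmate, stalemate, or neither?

White to move; white king on a2.
In check: no.
Legal moves for White: Kb3, Ka3, Ka1.
White has 3 legal moves and is not in check → neither.

neither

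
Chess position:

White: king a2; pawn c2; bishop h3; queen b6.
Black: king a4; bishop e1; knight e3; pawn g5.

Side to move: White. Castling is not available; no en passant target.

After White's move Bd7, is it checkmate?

yes

After Bd7: black king on a4; in check: yes, from the white bishop on d7.
King squares — a3: attacked by Ka2; b3: attacked by Ka2; b4: attacked by Qb6; a5: attacked by Qb6; b5: attacked by Qb6.
Black has no legal moves → checkmate.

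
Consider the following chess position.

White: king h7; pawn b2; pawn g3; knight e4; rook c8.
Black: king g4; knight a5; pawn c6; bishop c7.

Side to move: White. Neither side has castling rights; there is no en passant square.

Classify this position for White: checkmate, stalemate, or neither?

White to move; white king on h7.
In check: no.
Legal moves for White include: Rh8, Rg8+, Rf8, Re8, Rd8, Rb8, Ra8, Rxc7, Kh8, Kg8, Kg7, Kh6, Kg6, Nf6+, Nd6, Ng5, Nc5, Nc3, ... (list truncated; more exist).
White has legal moves and is not in check → neither.

neither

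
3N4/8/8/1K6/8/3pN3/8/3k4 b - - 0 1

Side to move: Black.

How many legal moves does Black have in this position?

4

Black to move; king on d1.
In check: yes, from the white knight on e3.
Legal moves: Ke2, Kd2, Ke1, Kc1.
Count: 4.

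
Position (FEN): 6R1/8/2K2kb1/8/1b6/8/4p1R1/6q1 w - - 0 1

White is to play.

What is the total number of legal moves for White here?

White to move; king on c6.
In check: no.
Legal moves: Rh8, Rf8+, Re8, Rd8, Rc8, Rb8, Ra8, Rg7, R8xg6+, Kd7, Kc7, Kb7, Kd5, Kb5, R2xg6+, Rg5, Rg4, Rg3, Rh2, Rf2+, Rxe2, Rxg1.
Count: 22.

22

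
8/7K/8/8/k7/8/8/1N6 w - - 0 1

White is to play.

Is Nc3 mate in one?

no

After Nc3: black king on a4; in check: yes, from the white knight on c3.
Black has 4 legal replies: Ka5, Kb4, Kb3, Ka3.
In check but a legal move exists → not checkmate.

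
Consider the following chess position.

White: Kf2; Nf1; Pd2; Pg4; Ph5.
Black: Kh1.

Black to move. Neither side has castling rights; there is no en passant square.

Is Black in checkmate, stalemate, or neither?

Black to move; black king on h1.
In check: no.
King squares — g1: attacked by Kf2; g2: attacked by Kf2; h2: attacked by Nf1.
Legal moves for Black: none.
Not in check and no legal moves → stalemate.

stalemate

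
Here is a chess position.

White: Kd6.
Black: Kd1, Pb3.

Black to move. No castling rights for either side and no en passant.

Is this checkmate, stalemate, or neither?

Black to move; black king on d1.
In check: no.
Legal moves for Black: Ke2, Kd2, Kc2, Ke1, Kc1, b2.
Black has 6 legal moves and is not in check → neither.

neither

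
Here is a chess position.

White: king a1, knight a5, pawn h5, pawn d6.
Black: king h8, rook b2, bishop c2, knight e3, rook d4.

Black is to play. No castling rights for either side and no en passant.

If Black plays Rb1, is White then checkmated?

After Rb1: white king on a1; in check: yes, from the black rook on b1.
White has 1 legal reply: Ka2.
In check but a legal move exists → not checkmate.

no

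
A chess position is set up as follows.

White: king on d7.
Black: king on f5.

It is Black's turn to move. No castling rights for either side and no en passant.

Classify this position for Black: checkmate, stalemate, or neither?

neither

Black to move; black king on f5.
In check: no.
Legal moves for Black: Kg6, Kf6, Kg5, Ke5, Kg4, Kf4, Ke4.
Black has 7 legal moves and is not in check → neither.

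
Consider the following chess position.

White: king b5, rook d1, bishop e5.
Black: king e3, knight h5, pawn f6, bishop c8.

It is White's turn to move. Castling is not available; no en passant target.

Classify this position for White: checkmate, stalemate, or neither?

neither

White to move; white king on b5.
In check: no.
Legal moves for White include: Bb8, Bc7, Bxf6, Bd6, Bf4+, Bd4+, Bg3, Bc3, Bh2, Bb2, Ba1, Kc6, Kb6, Kc5, Ka5, Kc4, Kb4, Ka4, ... (list truncated; more exist).
White has legal moves and is not in check → neither.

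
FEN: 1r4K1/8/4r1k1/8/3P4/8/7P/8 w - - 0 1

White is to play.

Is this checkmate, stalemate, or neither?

checkmate

White to move; white king on g8.
In check: yes, from the black rook on b8.
King squares — f7: attacked by Kg6; g7: attacked by Kg6; h7: attacked by Kg6; f8: attacked by Rb8; h8: attacked by Rb8.
Legal moves for White: none.
In check with no legal moves → checkmate.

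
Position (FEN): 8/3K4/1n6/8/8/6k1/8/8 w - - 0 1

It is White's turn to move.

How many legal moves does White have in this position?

7

White to move; king on d7.
In check: yes, from the black knight on b6.
Legal moves: Ke8, Kd8, Ke7, Kc7, Ke6, Kd6, Kc6.
Count: 7.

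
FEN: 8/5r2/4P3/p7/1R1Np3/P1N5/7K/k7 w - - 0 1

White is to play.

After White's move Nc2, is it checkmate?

After Nc2: black king on a1; in check: yes, from the white knight on c2.
King squares — b1: attacked by Nc3; a2: attacked by Nc3; b2: attacked by Rb4.
Black has no legal moves → checkmate.

yes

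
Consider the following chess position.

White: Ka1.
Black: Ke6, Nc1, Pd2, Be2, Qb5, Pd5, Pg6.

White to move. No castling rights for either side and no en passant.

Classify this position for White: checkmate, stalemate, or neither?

White to move; white king on a1.
In check: no.
King squares — b1: attacked by Qb5; a2: attacked by Nc1; b2: attacked by Qb5.
Legal moves for White: none.
Not in check and no legal moves → stalemate.

stalemate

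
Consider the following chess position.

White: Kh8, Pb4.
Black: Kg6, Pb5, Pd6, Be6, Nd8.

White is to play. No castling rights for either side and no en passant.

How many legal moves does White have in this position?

0

White to move; king on h8.
In check: no.
Legal moves: none.
Count: 0.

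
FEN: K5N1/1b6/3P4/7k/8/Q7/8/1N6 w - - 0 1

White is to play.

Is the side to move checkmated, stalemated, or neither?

neither

White to move; white king on a8.
In check: yes, from the black bishop on b7.
King squares — a7: available; b7: available; b8: available.
Legal moves for White: Kb8, Kxb7, Ka7.
White is in check but has 3 legal moves → neither.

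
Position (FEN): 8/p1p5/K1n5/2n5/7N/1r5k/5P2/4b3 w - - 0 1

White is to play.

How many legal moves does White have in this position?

White to move; king on a6.
In check: yes, from the black knight on c5.
Legal moves: none.
Count: 0.

0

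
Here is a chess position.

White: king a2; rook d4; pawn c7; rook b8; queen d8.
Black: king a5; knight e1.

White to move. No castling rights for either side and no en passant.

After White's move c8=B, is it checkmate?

yes

After c8=B: black king on a5; in check: yes, from the white queen on d8.
King squares — a4: attacked by Rd4; b4: attacked by Rd4; b5: attacked by Rb8; a6: attacked by Bc8; b6: attacked by Rb8.
Black has no legal moves → checkmate.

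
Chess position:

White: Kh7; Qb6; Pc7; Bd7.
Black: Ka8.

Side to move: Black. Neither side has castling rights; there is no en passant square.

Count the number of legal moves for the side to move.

0

Black to move; king on a8.
In check: no.
Legal moves: none.
Count: 0.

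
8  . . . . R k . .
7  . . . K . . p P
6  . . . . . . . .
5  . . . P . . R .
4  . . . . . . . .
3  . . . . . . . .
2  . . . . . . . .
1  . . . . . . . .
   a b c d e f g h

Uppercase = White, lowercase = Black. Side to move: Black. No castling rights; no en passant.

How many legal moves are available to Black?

Black to move; king on f8.
In check: yes, from the white rook on e8.
Legal moves: Kf7.
Count: 1.

1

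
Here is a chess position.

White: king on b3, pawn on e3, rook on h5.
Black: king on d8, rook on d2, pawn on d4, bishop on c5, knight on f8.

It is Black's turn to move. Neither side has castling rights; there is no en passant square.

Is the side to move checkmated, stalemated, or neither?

Black to move; black king on d8.
In check: no.
Legal moves for Black include: Nh7, Nd7, Ng6, Ne6, Ke8, Kc8, Ke7, Kd7, Kc7, Be7, Ba7, Bd6, Bb6, Bb4, Ba3, Rd3+, Rh2, Rg2, ... (list truncated; more exist).
Black has legal moves and is not in check → neither.

neither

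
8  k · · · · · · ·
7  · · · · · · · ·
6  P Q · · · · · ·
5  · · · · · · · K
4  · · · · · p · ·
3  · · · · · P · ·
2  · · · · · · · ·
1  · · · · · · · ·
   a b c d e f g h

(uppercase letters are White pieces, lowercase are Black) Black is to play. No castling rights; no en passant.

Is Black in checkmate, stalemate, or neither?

stalemate

Black to move; black king on a8.
In check: no.
King squares — a7: attacked by Qb6; b7: attacked by Pa6; b8: attacked by Qb6.
Legal moves for Black: none.
Not in check and no legal moves → stalemate.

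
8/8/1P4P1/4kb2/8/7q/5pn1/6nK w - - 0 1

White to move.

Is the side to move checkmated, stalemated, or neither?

checkmate

White to move; white king on h1.
In check: yes, from the black queen on h3.
King squares — g1: attacked by Pf2; g2: attacked by Qh3; h2: attacked by Qh3.
Legal moves for White: none.
In check with no legal moves → checkmate.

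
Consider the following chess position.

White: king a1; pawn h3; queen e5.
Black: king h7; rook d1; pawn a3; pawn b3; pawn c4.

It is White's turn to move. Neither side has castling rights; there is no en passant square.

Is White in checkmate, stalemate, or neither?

checkmate

White to move; white king on a1.
In check: yes, from the black rook on d1.
King squares — b1: attacked by Rd1; a2: attacked by Pb3; b2: attacked by Pa3.
Legal moves for White: none.
In check with no legal moves → checkmate.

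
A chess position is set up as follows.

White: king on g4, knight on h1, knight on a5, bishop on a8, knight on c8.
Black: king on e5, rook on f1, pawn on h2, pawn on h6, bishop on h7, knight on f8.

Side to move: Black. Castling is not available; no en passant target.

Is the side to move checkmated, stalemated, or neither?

neither

Black to move; black king on e5.
In check: no.
Legal moves for Black include: Nd7, Ng6, Ne6, Bg8, Bg6, Bf5+, Be4, Bd3, Bc2, Bb1, Kf6, Ke6, Kd4, Rf7, Rf6, Rf5, Rf4+, Rf3, ... (list truncated; more exist).
Black has legal moves and is not in check → neither.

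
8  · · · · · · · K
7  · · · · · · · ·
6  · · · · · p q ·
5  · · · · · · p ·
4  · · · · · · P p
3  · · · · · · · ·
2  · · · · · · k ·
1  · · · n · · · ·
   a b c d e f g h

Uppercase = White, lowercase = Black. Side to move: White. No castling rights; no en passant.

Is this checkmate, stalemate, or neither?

stalemate

White to move; white king on h8.
In check: no.
King squares — g7: attacked by Qg6; h7: attacked by Qg6; g8: attacked by Qg6.
Legal moves for White: none.
Not in check and no legal moves → stalemate.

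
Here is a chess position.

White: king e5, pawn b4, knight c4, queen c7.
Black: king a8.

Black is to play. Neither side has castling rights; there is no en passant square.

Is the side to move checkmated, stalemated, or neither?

Black to move; black king on a8.
In check: no.
King squares — a7: attacked by Qc7; b7: attacked by Qc7; b8: attacked by Qc7.
Legal moves for Black: none.
Not in check and no legal moves → stalemate.

stalemate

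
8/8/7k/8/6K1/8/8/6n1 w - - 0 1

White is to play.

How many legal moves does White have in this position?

White to move; king on g4.
In check: no.
Legal moves: Kf5, Kh4, Kf4, Kg3.
Count: 4.

4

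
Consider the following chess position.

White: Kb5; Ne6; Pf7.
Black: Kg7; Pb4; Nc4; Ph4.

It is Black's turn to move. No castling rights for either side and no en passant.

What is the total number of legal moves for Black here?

6

Black to move; king on g7.
In check: yes, from the white knight on e6.
Legal moves: Kh8, Kh7, Kxf7, Kh6, Kg6, Kf6.
Count: 6.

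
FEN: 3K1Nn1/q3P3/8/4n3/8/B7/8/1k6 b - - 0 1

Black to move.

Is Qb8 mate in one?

yes

After Qb8: white king on d8; in check: yes, from the black queen on b8.
King squares — c7: attacked by Qb8; d7: attacked by Ne5; e7: own pawn; c8: attacked by Qb8; e8: attacked by Qb8.
White has no legal moves → checkmate.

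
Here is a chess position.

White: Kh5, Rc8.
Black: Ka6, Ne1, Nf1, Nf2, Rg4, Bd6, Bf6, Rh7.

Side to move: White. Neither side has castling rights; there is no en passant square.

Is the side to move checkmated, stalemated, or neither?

White to move; white king on h5.
In check: yes, from the black rook on h7.
King squares — g4: attacked by Nf2; h4: attacked by Rg4; g5: attacked by Rg4; g6: attacked by Rg4; h6: attacked by Rh7.
Legal moves for White: none.
In check with no legal moves → checkmate.

checkmate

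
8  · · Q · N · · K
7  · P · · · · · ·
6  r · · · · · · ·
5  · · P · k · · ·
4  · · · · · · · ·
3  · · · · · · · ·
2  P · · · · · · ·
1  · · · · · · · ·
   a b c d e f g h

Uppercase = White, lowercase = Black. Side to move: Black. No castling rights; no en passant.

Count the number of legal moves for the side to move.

17

Black to move; king on e5.
In check: no.
Legal moves: Ra8, Ra7, Rh6+, Rg6, Rf6, Re6, Rd6, Rc6, Rb6, Ra5, Ra4, Ra3, Rxa2, Kd5, Kf4, Ke4, Kd4.
Count: 17.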